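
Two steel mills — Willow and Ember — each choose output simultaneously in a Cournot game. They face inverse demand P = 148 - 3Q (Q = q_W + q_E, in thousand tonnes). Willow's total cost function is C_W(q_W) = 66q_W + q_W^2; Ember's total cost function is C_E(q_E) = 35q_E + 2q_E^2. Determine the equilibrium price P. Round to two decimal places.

Willow's profit: π_W = (148 - 3Q)q_W - (66q_W + q_W²). Setting ∂π_W/∂q_W = 0: 82 - 8q_W - 3(q_E) = 0.
Ember's profit: π_E = (148 - 3Q)q_E - (35q_E + 2q_E²). Setting ∂π_E/∂q_E = 0: 113 - 10q_E - 3(q_W) = 0.
So q_W = (82 - 3q_E)/8 and q_E = (113 - 3q_W)/10.
Solving the pair: q_W = 481/71, q_E = 658/71.
Total output Q = 1139/71, so price P = 148 - 3·(1139/71) = 99.8732.

99.87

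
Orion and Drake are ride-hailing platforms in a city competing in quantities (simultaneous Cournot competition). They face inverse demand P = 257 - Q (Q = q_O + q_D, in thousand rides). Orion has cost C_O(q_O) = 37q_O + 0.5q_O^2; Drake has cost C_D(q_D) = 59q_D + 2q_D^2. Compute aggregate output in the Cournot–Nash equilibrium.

88

Orion's profit: π_O = (257 - Q)q_O - (37q_O + (1/2)q_O²). Setting ∂π_O/∂q_O = 0: 220 - 3q_O - (q_D) = 0.
Drake's profit: π_D = (257 - Q)q_D - (59q_D + 2q_D²). Setting ∂π_D/∂q_D = 0: 198 - 6q_D - (q_O) = 0.
So q_O = (220 - q_D)/3 and q_D = (198 - q_O)/6.
Solving the pair: q_O = 66, q_D = 22.
Total output Q = 66 + 22 = 88.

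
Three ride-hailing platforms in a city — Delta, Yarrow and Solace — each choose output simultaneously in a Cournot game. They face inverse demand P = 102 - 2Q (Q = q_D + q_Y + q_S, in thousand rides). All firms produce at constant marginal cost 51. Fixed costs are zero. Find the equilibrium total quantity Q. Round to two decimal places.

Each firm earns π_i = (102 - 2Q)q_i - 51q_i.
Setting ∂π_i/∂q_i = 0 with rivals' quantities fixed: 51 - 4q_i - 2·Σ_{j≠i} q_j = 0.
With identical firms every q_j equals q_i, so Σ_{j≠i} q_j = 2q_i and 51 = 8q_i, giving q_i = 51/8.
Total output Q = 51/8 + 51/8 + 51/8 = 153/8.

19.13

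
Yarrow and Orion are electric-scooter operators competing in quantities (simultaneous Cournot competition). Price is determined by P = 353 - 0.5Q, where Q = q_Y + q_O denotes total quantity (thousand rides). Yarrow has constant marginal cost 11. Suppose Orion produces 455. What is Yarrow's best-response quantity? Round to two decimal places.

114.50

With the rival's output fixed at 455, Yarrow's profit is π_Y = (353 - (1/2)·455 - (1/2)q_Y)q_Y - (11q_Y) = (251/2 - (1/2)q_Y)q_Y - (11q_Y).
∂π_Y/∂q_Y = 229/2 - q_Y = 0, so q_Y = 229/2.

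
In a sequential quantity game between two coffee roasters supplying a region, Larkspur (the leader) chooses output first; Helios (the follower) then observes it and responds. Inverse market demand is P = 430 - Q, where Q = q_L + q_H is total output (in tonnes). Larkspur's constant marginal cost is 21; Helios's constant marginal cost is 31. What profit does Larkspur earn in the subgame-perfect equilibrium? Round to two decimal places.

The follower Helios best-responds to any q_L: π_H = (430 - Q)q_H - 31q_H.
Follower FOC: 399 - q_L - 2q_H = 0, so q_H(q_L) = (399 - q_L)/2.
Larkspur substitutes q_H(q_L) into its own profit: π_L = q_L(430 - q_L - (399 - q_L)/2) - 21q_L = (461/2 - (1/2)q_L)q_L - 21q_L.
Leader FOC: 419/2 - q_L = 0, so q_L = 419/2.
Then q_H = (399 - 419/2)/2 = 379/4.
Price P = 430 - 1217/4 = 503/4.
Larkspur's profit: (503/4 - 21)·(419/2) = 21945.1250.

21945.13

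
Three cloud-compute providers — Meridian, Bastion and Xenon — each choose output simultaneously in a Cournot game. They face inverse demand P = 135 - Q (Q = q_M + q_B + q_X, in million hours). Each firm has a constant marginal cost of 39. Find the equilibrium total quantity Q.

Each firm earns π_i = (135 - Q)q_i - 39q_i.
Setting ∂π_i/∂q_i = 0 with rivals' quantities fixed: 96 - 2q_i - Σ_{j≠i} q_j = 0.
By symmetry each firm produces the same amount; substituting Σ_{j≠i} q_j = 2q_i yields q_i = 96/4 = 24.
Total output Q = 24 + 24 + 24 = 72.

72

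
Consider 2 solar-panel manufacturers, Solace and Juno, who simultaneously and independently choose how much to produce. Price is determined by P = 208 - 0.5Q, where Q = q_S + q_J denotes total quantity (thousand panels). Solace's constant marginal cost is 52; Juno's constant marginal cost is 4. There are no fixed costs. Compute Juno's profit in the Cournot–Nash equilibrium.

14112

Solace's profit: π_S = (208 - 0.5Q)q_S - (52q_S). Setting ∂π_S/∂q_S = 0: 156 - q_S - (1/2)(q_J) = 0.
Juno's first-order condition: 204 - q_J - (1/2)(q_S) = 0.
Rearranging gives the reaction functions q_S = (156 - (1/2)q_J) and q_J = (204 - (1/2)q_S).
Substituting one into the other gives q_S = 72 and q_J = 168.
Price P = 208 - (1/2)·240 = 88.
Juno's profit: (88 - 4)·168 = 14112.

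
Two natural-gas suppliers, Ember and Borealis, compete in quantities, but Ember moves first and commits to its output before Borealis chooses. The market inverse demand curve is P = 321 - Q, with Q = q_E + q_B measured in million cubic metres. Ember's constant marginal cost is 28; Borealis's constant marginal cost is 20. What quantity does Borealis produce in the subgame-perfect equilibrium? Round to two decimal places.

The follower Borealis best-responds to any q_E: π_B = (321 - Q)q_B - 20q_B.
∂π_B/∂q_B = 301 - q_E - 2q_B = 0 gives the reaction function q_B = (301 - q_E)/2.
Ember substitutes q_B(q_E) into its own profit: π_E = q_E(321 - q_E - (301 - q_E)/2) - 28q_E = (341/2 - (1/2)q_E)q_E - 28q_E.
The leader's first-order condition 285/2 - q_E = 0 yields q_E = 285/2.
Then q_B = (301 - 285/2)/2 = 317/4.

79.25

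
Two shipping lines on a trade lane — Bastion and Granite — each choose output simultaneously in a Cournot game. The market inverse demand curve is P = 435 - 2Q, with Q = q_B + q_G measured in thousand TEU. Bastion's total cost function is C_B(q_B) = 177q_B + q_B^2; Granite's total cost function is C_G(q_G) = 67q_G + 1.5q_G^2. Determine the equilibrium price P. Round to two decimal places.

Bastion's profit: π_B = (435 - 2Q)q_B - (177q_B + q_B²). Setting ∂π_B/∂q_B = 0: 258 - 6q_B - 2(q_G) = 0.
Granite's first-order condition: 368 - 7q_G - 2(q_B) = 0.
Best responses: q_B = (258 - 2q_G)/6, q_G = (368 - 2q_B)/7.
Solving the pair: q_B = 535/19, q_G = 846/19.
Total output Q = 1381/19, so price P = 435 - 2·(1381/19) = 289.6316.

289.63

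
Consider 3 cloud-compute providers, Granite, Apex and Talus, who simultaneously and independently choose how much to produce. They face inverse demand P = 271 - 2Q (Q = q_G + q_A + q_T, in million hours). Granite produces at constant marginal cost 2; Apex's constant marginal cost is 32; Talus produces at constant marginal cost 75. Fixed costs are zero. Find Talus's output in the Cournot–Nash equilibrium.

10

Granite's profit: π_G = (271 - 2Q)q_G - (2q_G). Setting ∂π_G/∂q_G = 0: 269 - 4q_G - 2(q_A + q_T) = 0.
Apex's profit: π_A = (271 - 2Q)q_A - (32q_A). Setting ∂π_A/∂q_A = 0: 239 - 4q_A - 2(q_G + q_T) = 0.
Talus's first-order condition: 196 - 4q_T - 2(q_G + q_A) = 0.
Adding the 3 first-order conditions: 704 − 8Q = 0, so Q = 88.
Back-substituting: q_G = (269 − 176)/2 = 93/2, q_A = (239 − 176)/2 = 63/2, q_T = (196 − 176)/2 = 10.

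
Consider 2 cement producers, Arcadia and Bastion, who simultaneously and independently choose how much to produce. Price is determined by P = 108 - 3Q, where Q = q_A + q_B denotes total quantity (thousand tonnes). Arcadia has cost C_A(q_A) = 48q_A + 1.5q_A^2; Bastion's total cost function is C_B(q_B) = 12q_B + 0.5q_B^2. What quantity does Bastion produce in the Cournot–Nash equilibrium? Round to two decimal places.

12.67

Arcadia's profit: π_A = (108 - 3Q)q_A - (48q_A + (3/2)q_A²). Setting ∂π_A/∂q_A = 0: 60 - 9q_A - 3(q_B) = 0.
Bastion's profit: π_B = (108 - 3Q)q_B - (12q_B + (1/2)q_B²). Setting ∂π_B/∂q_B = 0: 96 - 7q_B - 3(q_A) = 0.
Rearranging gives the reaction functions q_A = (60 - 3q_B)/9 and q_B = (96 - 3q_A)/7.
Substituting one into the other gives q_A = 22/9 and q_B = 38/3.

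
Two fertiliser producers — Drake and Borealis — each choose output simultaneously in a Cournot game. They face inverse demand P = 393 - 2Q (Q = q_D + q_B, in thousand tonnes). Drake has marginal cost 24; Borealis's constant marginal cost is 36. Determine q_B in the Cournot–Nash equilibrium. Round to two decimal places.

57.50

Drake's profit: π_D = (393 - 2Q)q_D - (24q_D). Setting ∂π_D/∂q_D = 0: 369 - 4q_D - 2(q_B) = 0.
Borealis's profit: π_B = (393 - 2Q)q_B - (36q_B). Setting ∂π_B/∂q_B = 0: 357 - 4q_B - 2(q_D) = 0.
Rearranging gives the reaction functions q_D = (369 - 2q_B)/4 and q_B = (357 - 2q_D)/4.
Substituting one into the other gives q_D = 127/2 and q_B = 115/2.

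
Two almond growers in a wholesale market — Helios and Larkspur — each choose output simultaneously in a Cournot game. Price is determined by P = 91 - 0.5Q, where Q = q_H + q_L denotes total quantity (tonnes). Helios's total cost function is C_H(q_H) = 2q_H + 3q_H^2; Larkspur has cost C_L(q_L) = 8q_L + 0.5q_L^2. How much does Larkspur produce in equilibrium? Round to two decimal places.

39.02

Helios's profit: π_H = (91 - 0.5Q)q_H - (2q_H + 3q_H²). Setting ∂π_H/∂q_H = 0: 89 - 7q_H - (1/2)(q_L) = 0.
Larkspur's first-order condition: 83 - 2q_L - (1/2)(q_H) = 0.
So q_H = (89 - (1/2)q_L)/7 and q_L = (83 - (1/2)q_H)/2.
Solving the pair: q_H = 546/55, q_L = 39.0182.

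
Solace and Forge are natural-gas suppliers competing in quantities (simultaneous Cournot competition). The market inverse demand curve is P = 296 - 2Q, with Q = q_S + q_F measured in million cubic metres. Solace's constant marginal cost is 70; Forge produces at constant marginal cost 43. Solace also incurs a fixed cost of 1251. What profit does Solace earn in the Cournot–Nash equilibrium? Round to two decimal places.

949.06

Solace's profit: π_S = (296 - 2Q)q_S - (70q_S). Setting ∂π_S/∂q_S = 0: 226 - 4q_S - 2(q_F) = 0.
Forge's first-order condition: 253 - 4q_F - 2(q_S) = 0.
Best responses: q_S = (226 - 2q_F)/4, q_F = (253 - 2q_S)/4.
Solving the pair: q_S = 199/6, q_F = 140/3.
Price P = 296 - 2·(479/6) = 409/3.
Solace's profit: (409/3 - 70)·(199/6) - 1251 = 949.0556.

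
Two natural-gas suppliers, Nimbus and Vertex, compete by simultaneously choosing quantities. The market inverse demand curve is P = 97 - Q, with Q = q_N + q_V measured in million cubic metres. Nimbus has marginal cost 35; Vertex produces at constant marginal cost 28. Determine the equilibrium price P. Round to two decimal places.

53.33

Nimbus's profit: π_N = (97 - Q)q_N - (35q_N). Setting ∂π_N/∂q_N = 0: 62 - 2q_N - (q_V) = 0.
Vertex's profit: π_V = (97 - Q)q_V - (28q_V). Setting ∂π_V/∂q_V = 0: 69 - 2q_V - (q_N) = 0.
Best responses: q_N = (62 - q_V)/2, q_V = (69 - q_N)/2.
Solving the pair: q_N = 55/3, q_V = 76/3.
Total output Q = 131/3, so price P = 97 - 131/3 = 160/3.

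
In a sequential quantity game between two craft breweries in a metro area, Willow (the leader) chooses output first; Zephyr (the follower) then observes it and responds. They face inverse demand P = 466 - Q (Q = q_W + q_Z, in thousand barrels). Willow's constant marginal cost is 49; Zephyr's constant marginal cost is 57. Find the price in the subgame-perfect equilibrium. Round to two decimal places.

155.25

The follower Zephyr best-responds to any q_W: π_Z = (466 - Q)q_Z - 57q_Z.
Setting the follower's marginal profit to zero, 409 - q_W - 2q_Z = 0, i.e. q_Z = (409 - q_W)/2.
Willow substitutes q_Z(q_W) into its own profit: π_W = q_W(466 - q_W - (409 - q_W)/2) - 49q_W = (523/2 - (1/2)q_W)q_W - 49q_W.
Maximising: ∂π_W/∂q_W = 425/2 - q_W = 0, giving q_W = 425/2.
Then q_Z = (409 - 425/2)/2 = 393/4.
Total output Q = 1243/4, so price P = 466 - 1243/4 = 621/4.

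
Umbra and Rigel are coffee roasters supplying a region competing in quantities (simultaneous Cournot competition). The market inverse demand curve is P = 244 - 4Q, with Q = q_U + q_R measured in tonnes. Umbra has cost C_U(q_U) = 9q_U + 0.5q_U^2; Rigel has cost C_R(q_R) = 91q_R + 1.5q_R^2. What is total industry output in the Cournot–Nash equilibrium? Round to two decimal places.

29.04

Umbra's profit: π_U = (244 - 4Q)q_U - (9q_U + (1/2)q_U²). Setting ∂π_U/∂q_U = 0: 235 - 9q_U - 4(q_R) = 0.
Rigel's first-order condition: 153 - 11q_R - 4(q_U) = 0.
Best responses: q_U = (235 - 4q_R)/9, q_R = (153 - 4q_U)/11.
Solving the pair: q_U = 1973/83, q_R = 437/83.
Total output Q = 1973/83 + 437/83 = 29.0361.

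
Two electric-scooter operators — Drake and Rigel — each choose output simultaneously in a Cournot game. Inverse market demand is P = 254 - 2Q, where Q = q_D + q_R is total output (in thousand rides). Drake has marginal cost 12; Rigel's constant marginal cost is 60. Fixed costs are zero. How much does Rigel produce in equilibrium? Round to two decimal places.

Drake's profit: π_D = (254 - 2Q)q_D - (12q_D). Setting ∂π_D/∂q_D = 0: 242 - 4q_D - 2(q_R) = 0.
Rigel's profit: π_R = (254 - 2Q)q_R - (60q_R). Setting ∂π_R/∂q_R = 0: 194 - 4q_R - 2(q_D) = 0.
So q_D = (242 - 2q_R)/4 and q_R = (194 - 2q_D)/4.
Solving the pair: q_D = 145/3, q_R = 73/3.

24.33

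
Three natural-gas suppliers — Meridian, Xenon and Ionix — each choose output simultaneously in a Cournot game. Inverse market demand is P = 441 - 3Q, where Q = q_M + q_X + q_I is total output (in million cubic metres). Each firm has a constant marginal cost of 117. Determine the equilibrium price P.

Each firm earns π_i = (441 - 3Q)q_i - 117q_i.
Setting ∂π_i/∂q_i = 0 with rivals' quantities fixed: 324 - 6q_i - 3·Σ_{j≠i} q_j = 0.
By symmetry each firm produces the same amount; substituting Σ_{j≠i} q_j = 2q_i yields q_i = 324/12 = 27.
Total output Q = 81, so price P = 441 - 3·81 = 198.

198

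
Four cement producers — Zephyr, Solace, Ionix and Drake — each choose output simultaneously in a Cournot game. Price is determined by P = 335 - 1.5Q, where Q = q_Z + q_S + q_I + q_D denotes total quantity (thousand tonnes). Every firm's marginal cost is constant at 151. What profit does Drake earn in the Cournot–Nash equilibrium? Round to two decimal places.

902.83

A representative firm's profit is π_i = q_i(335 - 1.5Q) - 151q_i.
First-order condition (treating rivals' output as given): 184 - 3q_i - (3/2)·Σ_{j≠i} q_j = 0.
With identical firms every q_j equals q_i, so Σ_{j≠i} q_j = 3q_i and 184 = (15/2)q_i, giving q_i = 368/15.
Price P = 335 - (3/2)·(1472/15) = 939/5.
Drake's profit: (939/5 - 151)·(368/15) = 902.8267.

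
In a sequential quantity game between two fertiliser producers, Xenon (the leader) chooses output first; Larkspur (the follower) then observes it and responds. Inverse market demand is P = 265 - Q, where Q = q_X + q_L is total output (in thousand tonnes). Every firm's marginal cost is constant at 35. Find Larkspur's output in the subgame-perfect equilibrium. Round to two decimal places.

Solve by backward induction. Given q_X, the follower Larkspur maximises π_L = (265 - q_X - q_L)q_L - 35q_L.
Follower FOC: 230 - q_X - 2q_L = 0, so q_L(q_X) = (230 - q_X)/2.
The leader anticipates this reaction. Substituting into P = 265 - Q gives P = 150 - (1/2)q_X, so π_X = (150 - (1/2)q_X)q_X - 35q_X.
Maximising: ∂π_X/∂q_X = 115 - q_X = 0, giving q_X = 115.
Then q_L = (230 - 115)/2 = 115/2.

57.50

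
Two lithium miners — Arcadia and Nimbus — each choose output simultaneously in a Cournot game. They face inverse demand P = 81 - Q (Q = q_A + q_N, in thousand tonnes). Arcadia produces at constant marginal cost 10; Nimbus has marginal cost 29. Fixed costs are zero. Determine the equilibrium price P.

Arcadia's profit: π_A = (81 - Q)q_A - (10q_A). Setting ∂π_A/∂q_A = 0: 71 - 2q_A - (q_N) = 0.
Nimbus's profit: π_N = (81 - Q)q_N - (29q_N). Setting ∂π_N/∂q_N = 0: 52 - 2q_N - (q_A) = 0.
Best responses: q_A = (71 - q_N)/2, q_N = (52 - q_A)/2.
Substituting one into the other gives q_A = 30 and q_N = 11.
Total output Q = 41, so price P = 81 - 41 = 40.

40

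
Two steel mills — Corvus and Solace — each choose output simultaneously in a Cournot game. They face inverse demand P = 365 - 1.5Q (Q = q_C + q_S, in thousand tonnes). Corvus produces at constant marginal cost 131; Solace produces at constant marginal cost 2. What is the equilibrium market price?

Corvus's profit: π_C = (365 - 1.5Q)q_C - (131q_C). Setting ∂π_C/∂q_C = 0: 234 - 3q_C - (3/2)(q_S) = 0.
Solace's first-order condition: 363 - 3q_S - (3/2)(q_C) = 0.
Rearranging gives the reaction functions q_C = (234 - (3/2)q_S)/3 and q_S = (363 - (3/2)q_C)/3.
Substituting one into the other gives q_C = 70/3 and q_S = 328/3.
Total output Q = 398/3, so price P = 365 - (3/2)·(398/3) = 166.

166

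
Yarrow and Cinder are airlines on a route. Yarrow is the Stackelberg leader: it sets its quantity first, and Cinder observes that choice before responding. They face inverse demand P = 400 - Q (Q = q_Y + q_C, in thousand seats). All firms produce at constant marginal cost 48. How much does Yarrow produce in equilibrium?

176

Solve by backward induction. Given q_Y, the follower Cinder maximises π_C = (400 - q_Y - q_C)q_C - 48q_C.
Setting the follower's marginal profit to zero, 352 - q_Y - 2q_C = 0, i.e. q_C = (352 - q_Y)/2.
Yarrow substitutes q_C(q_Y) into its own profit: π_Y = q_Y(400 - q_Y - (352 - q_Y)/2) - 48q_Y = (224 - (1/2)q_Y)q_Y - 48q_Y.
Leader FOC: 176 - q_Y = 0, so q_Y = 176.
Then q_C = (352 - 176)/2 = 88.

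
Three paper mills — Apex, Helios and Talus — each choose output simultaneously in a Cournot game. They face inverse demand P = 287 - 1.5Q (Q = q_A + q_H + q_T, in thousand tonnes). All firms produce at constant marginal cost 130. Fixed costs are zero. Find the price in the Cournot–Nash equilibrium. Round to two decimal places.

169.25

A representative firm's profit is π_i = q_i(287 - 1.5Q) - 130q_i.
First-order condition (treating rivals' output as given): 157 - 3q_i - (3/2)·Σ_{j≠i} q_j = 0.
By symmetry each firm produces the same amount; substituting Σ_{j≠i} q_j = 2q_i yields q_i = 157/6.
Total output Q = 157/2, so price P = 287 - (3/2)·(157/2) = 677/4.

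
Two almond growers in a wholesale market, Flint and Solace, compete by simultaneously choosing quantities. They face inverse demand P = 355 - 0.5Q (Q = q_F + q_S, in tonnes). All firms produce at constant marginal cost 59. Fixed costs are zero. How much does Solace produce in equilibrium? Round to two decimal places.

197.33

A representative firm's profit is π_i = q_i(355 - 0.5Q) - 59q_i.
Setting ∂π_i/∂q_i = 0 with rivals' quantities fixed: 296 - q_i - (1/2)q_j = 0.
By symmetry each firm produces the same amount; substituting q_j = q_i yields q_i = 296/(3/2) = 592/3.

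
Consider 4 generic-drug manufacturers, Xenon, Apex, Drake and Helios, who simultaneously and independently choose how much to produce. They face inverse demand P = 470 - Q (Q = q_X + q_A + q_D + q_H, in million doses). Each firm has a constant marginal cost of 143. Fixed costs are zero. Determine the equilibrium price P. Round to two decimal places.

A representative firm's profit is π_i = q_i(470 - Q) - 143q_i.
Setting ∂π_i/∂q_i = 0 with rivals' quantities fixed: 327 - 2q_i - Σ_{j≠i} q_j = 0.
With identical firms every q_j equals q_i, so Σ_{j≠i} q_j = 3q_i and 327 = 5q_i, giving q_i = 327/5.
Total output Q = 1308/5, so price P = 470 - 1308/5 = 1042/5.

208.40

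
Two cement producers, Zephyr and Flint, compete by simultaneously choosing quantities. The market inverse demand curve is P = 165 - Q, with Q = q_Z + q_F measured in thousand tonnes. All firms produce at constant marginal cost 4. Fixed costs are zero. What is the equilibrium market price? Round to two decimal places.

57.67

Each firm earns π_i = (165 - Q)q_i - 4q_i.
Setting ∂π_i/∂q_i = 0 with rivals' quantities fixed: 161 - 2q_i - q_j = 0.
With identical firms every q_j equals q_i, so q_j = q_i and 161 = 3q_i, giving q_i = 161/3.
Total output Q = 322/3, so price P = 165 - 322/3 = 173/3.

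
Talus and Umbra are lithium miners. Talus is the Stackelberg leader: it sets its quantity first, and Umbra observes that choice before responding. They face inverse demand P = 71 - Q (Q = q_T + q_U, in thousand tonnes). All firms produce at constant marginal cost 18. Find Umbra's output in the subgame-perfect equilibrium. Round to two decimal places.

Solve by backward induction. Given q_T, the follower Umbra maximises π_U = (71 - q_T - q_U)q_U - 18q_U.
∂π_U/∂q_U = 53 - q_T - 2q_U = 0 gives the reaction function q_U = (53 - q_T)/2.
The leader anticipates this reaction. Substituting into P = 71 - Q gives P = 89/2 - (1/2)q_T, so π_T = (89/2 - (1/2)q_T)q_T - 18q_T.
The leader's first-order condition 53/2 - q_T = 0 yields q_T = 53/2.
Then q_U = (53 - 53/2)/2 = 53/4.

13.25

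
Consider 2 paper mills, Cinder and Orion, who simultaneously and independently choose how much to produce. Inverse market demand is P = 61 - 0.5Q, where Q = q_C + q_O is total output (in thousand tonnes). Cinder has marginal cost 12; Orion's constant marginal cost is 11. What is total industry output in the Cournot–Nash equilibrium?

Cinder's profit: π_C = (61 - 0.5Q)q_C - (12q_C). Setting ∂π_C/∂q_C = 0: 49 - q_C - (1/2)(q_O) = 0.
Orion's first-order condition: 50 - q_O - (1/2)(q_C) = 0.
So q_C = (49 - (1/2)q_O) and q_O = (50 - (1/2)q_C).
Solving the pair: q_C = 32, q_O = 34.
Total output Q = 32 + 34 = 66.

66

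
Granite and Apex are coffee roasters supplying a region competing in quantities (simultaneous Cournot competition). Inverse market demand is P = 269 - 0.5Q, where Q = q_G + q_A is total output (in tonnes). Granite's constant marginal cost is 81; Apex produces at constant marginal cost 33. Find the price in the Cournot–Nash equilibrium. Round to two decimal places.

127.67

Granite's profit: π_G = (269 - 0.5Q)q_G - (81q_G). Setting ∂π_G/∂q_G = 0: 188 - q_G - (1/2)(q_A) = 0.
Apex's profit: π_A = (269 - 0.5Q)q_A - (33q_A). Setting ∂π_A/∂q_A = 0: 236 - q_A - (1/2)(q_G) = 0.
Best responses: q_G = (188 - (1/2)q_A), q_A = (236 - (1/2)q_G).
Substituting one into the other gives q_G = 280/3 and q_A = 568/3.
Total output Q = 848/3, so price P = 269 - (1/2)·(848/3) = 383/3.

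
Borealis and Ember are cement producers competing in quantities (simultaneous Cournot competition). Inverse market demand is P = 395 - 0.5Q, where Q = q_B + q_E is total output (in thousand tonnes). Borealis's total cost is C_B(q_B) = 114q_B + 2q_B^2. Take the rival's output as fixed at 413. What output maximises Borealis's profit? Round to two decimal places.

With the rival's output fixed at 413, Borealis's profit is π_B = (395 - (1/2)·413 - (1/2)q_B)q_B - (114q_B + 2q_B²) = (377/2 - (1/2)q_B)q_B - (114q_B + 2q_B²).
∂π_B/∂q_B = 149/2 - 5q_B = 0, so q_B = 149/10.

14.90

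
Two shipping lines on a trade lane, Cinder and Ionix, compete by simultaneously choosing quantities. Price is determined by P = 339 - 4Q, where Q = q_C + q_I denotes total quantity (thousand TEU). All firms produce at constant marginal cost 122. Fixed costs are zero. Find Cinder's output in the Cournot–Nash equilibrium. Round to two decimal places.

18.08

Each firm earns π_i = (339 - 4Q)q_i - 122q_i.
Setting ∂π_i/∂q_i = 0 with rivals' quantities fixed: 217 - 8q_i - 4q_j = 0.
By symmetry each firm produces the same amount; substituting q_j = q_i yields q_i = 217/12.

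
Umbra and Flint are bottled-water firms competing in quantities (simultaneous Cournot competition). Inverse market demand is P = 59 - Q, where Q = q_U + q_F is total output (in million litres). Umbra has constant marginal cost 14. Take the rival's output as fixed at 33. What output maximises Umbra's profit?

With the rival's output fixed at 33, Umbra's profit is π_U = (59 - 33 - q_U)q_U - (14q_U) = (26 - q_U)q_U - (14q_U).
∂π_U/∂q_U = 12 - 2q_U = 0, so q_U = 6.

6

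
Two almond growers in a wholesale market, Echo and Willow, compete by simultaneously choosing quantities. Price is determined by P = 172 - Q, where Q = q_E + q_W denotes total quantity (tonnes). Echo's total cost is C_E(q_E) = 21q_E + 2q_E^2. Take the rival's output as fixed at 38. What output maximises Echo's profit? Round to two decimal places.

With the rival's output fixed at 38, Echo's profit is π_E = (172 - 38 - q_E)q_E - (21q_E + 2q_E²) = (134 - q_E)q_E - (21q_E + 2q_E²).
∂π_E/∂q_E = 113 - 6q_E = 0, so q_E = 113/6.

18.83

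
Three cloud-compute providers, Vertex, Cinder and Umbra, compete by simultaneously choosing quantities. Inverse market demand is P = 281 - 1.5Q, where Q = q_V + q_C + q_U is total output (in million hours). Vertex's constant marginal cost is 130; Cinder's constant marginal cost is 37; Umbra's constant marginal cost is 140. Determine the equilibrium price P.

Vertex's profit: π_V = (281 - 1.5Q)q_V - (130q_V). Setting ∂π_V/∂q_V = 0: 151 - 3q_V - (3/2)(q_C + q_U) = 0.
Cinder's first-order condition: 244 - 3q_C - (3/2)(q_V + q_U) = 0.
Umbra's first-order condition: 141 - 3q_U - (3/2)(q_V + q_C) = 0.
Adding the 3 conditions: 536 − 3Q − 3Q = 0, i.e. Q = 268/3.
Back-substituting: q_V = (151 − 134)/(3/2) = 34/3, q_C = (244 − 134)/(3/2) = 220/3, q_U = (141 − 134)/(3/2) = 14/3.
Total output Q = 268/3, so price P = 281 - (3/2)·(268/3) = 147.

147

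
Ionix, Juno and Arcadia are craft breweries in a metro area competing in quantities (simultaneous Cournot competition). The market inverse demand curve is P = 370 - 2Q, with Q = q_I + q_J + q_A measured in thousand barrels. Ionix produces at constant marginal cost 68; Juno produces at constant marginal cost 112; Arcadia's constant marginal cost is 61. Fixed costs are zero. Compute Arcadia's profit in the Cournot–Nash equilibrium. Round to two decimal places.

Ionix's profit: π_I = (370 - 2Q)q_I - (68q_I). Setting ∂π_I/∂q_I = 0: 302 - 4q_I - 2(q_J + q_A) = 0.
Juno's profit: π_J = (370 - 2Q)q_J - (112q_J). Setting ∂π_J/∂q_J = 0: 258 - 4q_J - 2(q_I + q_A) = 0.
Arcadia's profit: π_A = (370 - 2Q)q_A - (61q_A). Setting ∂π_A/∂q_A = 0: 309 - 4q_A - 2(q_I + q_J) = 0.
Adding the 3 first-order conditions: 869 − 8Q = 0, so Q = 869/8.
Back-substituting: q_I = (302 − 869/4)/2 = 339/8, q_J = (258 − 869/4)/2 = 163/8, q_A = (309 − 869/4)/2 = 367/8.
Price P = 370 - 2·(869/8) = 611/4.
Arcadia's profit: (611/4 - 61)·(367/8) = 4209.0313.

4209.03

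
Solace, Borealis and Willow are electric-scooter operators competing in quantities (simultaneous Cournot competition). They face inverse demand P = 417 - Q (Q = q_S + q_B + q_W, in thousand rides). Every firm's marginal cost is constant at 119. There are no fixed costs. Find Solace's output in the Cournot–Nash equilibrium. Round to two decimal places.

74.50

A representative firm's profit is π_i = q_i(417 - Q) - 119q_i.
First-order condition (treating rivals' output as given): 298 - 2q_i - Σ_{j≠i} q_j = 0.
By symmetry each firm produces the same amount; substituting Σ_{j≠i} q_j = 2q_i yields q_i = 298/4 = 149/2.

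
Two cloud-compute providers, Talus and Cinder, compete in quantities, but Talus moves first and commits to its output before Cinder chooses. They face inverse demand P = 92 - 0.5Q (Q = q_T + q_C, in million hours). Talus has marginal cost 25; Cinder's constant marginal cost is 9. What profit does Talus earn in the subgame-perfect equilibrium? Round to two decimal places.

The follower Cinder best-responds to any q_T: π_C = (92 - 0.5Q)q_C - 9q_C.
∂π_C/∂q_C = 83 - (1/2)q_T - q_C = 0 gives the reaction function q_C = (83 - (1/2)q_T).
Talus substitutes q_C(q_T) into its own profit: π_T = q_T(92 - (1/2)q_T - (83 - (1/2)q_T)/2) - 25q_T = (101/2 - (1/4)q_T)q_T - 25q_T.
Leader FOC: 51/2 - (1/2)q_T = 0, so q_T = 51.
Then q_C = (83 - (1/2)·51) = 115/2.
Price P = 92 - (1/2)·(217/2) = 151/4.
Talus's profit: (151/4 - 25)·51 = 650.2500.

650.25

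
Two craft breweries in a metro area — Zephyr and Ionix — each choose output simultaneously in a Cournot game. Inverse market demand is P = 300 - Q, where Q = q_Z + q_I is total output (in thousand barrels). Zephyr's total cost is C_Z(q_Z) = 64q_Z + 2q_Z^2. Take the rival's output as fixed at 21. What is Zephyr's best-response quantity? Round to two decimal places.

35.83

With the rival's output fixed at 21, Zephyr's profit is π_Z = (300 - 21 - q_Z)q_Z - (64q_Z + 2q_Z²) = (279 - q_Z)q_Z - (64q_Z + 2q_Z²).
∂π_Z/∂q_Z = 215 - 6q_Z = 0, so q_Z = 215/6.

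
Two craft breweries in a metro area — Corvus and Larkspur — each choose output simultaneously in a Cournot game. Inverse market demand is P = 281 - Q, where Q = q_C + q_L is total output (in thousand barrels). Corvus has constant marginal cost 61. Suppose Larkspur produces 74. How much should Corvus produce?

With the rival's output fixed at 74, Corvus's profit is π_C = (281 - 74 - q_C)q_C - (61q_C) = (207 - q_C)q_C - (61q_C).
∂π_C/∂q_C = 146 - 2q_C = 0, so q_C = 73.

73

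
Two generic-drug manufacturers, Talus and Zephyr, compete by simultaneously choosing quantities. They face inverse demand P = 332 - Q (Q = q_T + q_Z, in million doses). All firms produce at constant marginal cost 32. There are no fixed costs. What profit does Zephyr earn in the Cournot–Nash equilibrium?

A representative firm's profit is π_i = q_i(332 - Q) - 32q_i.
Setting ∂π_i/∂q_i = 0 with rivals' quantities fixed: 300 - 2q_i - q_j = 0.
By symmetry each firm produces the same amount; substituting q_j = q_i yields q_i = 300/3 = 100.
Price P = 332 - 200 = 132.
Zephyr's profit: (132 - 32)·100 = 10000.

10000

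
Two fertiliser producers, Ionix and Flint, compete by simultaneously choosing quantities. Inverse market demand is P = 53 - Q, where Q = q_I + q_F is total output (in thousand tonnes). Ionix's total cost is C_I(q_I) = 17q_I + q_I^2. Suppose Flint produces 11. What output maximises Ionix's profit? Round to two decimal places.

With the rival's output fixed at 11, Ionix's profit is π_I = (53 - 11 - q_I)q_I - (17q_I + q_I²) = (42 - q_I)q_I - (17q_I + q_I²).
∂π_I/∂q_I = 25 - 4q_I = 0, so q_I = 25/4.

6.25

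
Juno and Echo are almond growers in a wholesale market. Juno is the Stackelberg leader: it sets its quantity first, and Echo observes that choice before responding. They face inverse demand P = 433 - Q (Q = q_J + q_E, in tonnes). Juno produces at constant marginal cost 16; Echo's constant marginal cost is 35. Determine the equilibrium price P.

Solve by backward induction. Given q_J, the follower Echo maximises π_E = (433 - q_J - q_E)q_E - 35q_E.
∂π_E/∂q_E = 398 - q_J - 2q_E = 0 gives the reaction function q_E = (398 - q_J)/2.
The leader anticipates this reaction. Substituting into P = 433 - Q gives P = 234 - (1/2)q_J, so π_J = (234 - (1/2)q_J)q_J - 16q_J.
Leader FOC: 218 - q_J = 0, so q_J = 218.
Then q_E = (398 - 218)/2 = 90.
Total output Q = 308, so price P = 433 - 308 = 125.

125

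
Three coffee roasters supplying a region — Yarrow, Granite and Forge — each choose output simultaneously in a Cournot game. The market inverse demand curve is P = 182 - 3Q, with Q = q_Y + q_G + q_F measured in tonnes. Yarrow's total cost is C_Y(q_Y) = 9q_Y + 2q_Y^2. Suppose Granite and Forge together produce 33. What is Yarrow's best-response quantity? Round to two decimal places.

With rivals' combined output fixed at 33, Yarrow's profit is π_Y = (182 - 3·33 - 3q_Y)q_Y - (9q_Y + 2q_Y²) = (83 - 3q_Y)q_Y - (9q_Y + 2q_Y²).
∂π_Y/∂q_Y = 74 - 10q_Y = 0, so q_Y = 37/5.

7.40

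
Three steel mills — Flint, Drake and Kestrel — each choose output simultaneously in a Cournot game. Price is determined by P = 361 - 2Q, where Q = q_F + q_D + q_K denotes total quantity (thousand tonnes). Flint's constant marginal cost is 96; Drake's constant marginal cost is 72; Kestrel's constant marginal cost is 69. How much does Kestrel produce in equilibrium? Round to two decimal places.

40.25

Flint's profit: π_F = (361 - 2Q)q_F - (96q_F). Setting ∂π_F/∂q_F = 0: 265 - 4q_F - 2(q_D + q_K) = 0.
Drake's profit: π_D = (361 - 2Q)q_D - (72q_D). Setting ∂π_D/∂q_D = 0: 289 - 4q_D - 2(q_F + q_K) = 0.
Kestrel's profit: π_K = (361 - 2Q)q_K - (69q_K). Setting ∂π_K/∂q_K = 0: 292 - 4q_K - 2(q_F + q_D) = 0.
Summing all 3 equations gives 846 − 8Q = 0, hence Q = 423/4.
Back-substituting: q_F = (265 − 423/2)/2 = 107/4, q_D = (289 − 423/2)/2 = 155/4, q_K = (292 − 423/2)/2 = 161/4.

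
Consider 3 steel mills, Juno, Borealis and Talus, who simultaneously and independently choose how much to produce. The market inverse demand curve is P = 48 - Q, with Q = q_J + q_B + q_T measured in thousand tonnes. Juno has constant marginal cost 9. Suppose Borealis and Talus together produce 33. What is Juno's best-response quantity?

With rivals' combined output fixed at 33, Juno's profit is π_J = (48 - 33 - q_J)q_J - (9q_J) = (15 - q_J)q_J - (9q_J).
∂π_J/∂q_J = 6 - 2q_J = 0, so q_J = 3.

3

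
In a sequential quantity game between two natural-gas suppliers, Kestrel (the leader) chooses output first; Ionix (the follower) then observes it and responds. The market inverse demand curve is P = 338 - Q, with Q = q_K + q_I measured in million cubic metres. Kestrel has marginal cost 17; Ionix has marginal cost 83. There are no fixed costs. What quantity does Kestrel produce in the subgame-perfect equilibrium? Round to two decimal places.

The follower Ionix best-responds to any q_K: π_I = (338 - Q)q_I - 83q_I.
∂π_I/∂q_I = 255 - q_K - 2q_I = 0 gives the reaction function q_I = (255 - q_K)/2.
The leader anticipates this reaction. Substituting into P = 338 - Q gives P = 421/2 - (1/2)q_K, so π_K = (421/2 - (1/2)q_K)q_K - 17q_K.
The leader's first-order condition 387/2 - q_K = 0 yields q_K = 387/2.
Then q_I = (255 - 387/2)/2 = 123/4.

193.50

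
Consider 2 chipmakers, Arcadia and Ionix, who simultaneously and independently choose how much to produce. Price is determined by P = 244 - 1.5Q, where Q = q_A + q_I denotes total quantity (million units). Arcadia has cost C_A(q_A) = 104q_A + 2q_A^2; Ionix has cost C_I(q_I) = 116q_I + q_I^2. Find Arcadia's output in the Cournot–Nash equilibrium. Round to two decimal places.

15.51

Arcadia's profit: π_A = (244 - 1.5Q)q_A - (104q_A + 2q_A²). Setting ∂π_A/∂q_A = 0: 140 - 7q_A - (3/2)(q_I) = 0.
Ionix's first-order condition: 128 - 5q_I - (3/2)(q_A) = 0.
So q_A = (140 - (3/2)q_I)/7 and q_I = (128 - (3/2)q_A)/5.
Substituting one into the other gives q_A = 15.5115 and q_I = 20.9466.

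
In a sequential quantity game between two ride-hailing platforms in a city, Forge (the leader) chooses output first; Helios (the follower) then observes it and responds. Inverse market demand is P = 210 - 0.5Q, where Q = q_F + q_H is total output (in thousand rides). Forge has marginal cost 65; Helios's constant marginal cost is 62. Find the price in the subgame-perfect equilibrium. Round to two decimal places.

100.50

Solve by backward induction. Given q_F, the follower Helios maximises π_H = (210 - (1/2)q_F - (1/2)q_H)q_H - 62q_H.
Setting the follower's marginal profit to zero, 148 - (1/2)q_F - q_H = 0, i.e. q_H = (148 - (1/2)q_F).
The leader anticipates this reaction. Substituting into P = 210 - 0.5Q gives P = 136 - (1/4)q_F, so π_F = (136 - (1/4)q_F)q_F - 65q_F.
Maximising: ∂π_F/∂q_F = 71 - (1/2)q_F = 0, giving q_F = 142.
Then q_H = (148 - (1/2)·142) = 77.
Total output Q = 219, so price P = 210 - (1/2)·219 = 201/2.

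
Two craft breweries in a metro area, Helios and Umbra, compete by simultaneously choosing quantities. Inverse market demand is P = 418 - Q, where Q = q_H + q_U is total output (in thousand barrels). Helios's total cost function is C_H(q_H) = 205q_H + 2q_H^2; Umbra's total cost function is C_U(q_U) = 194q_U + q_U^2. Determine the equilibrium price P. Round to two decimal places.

341.52

Helios's profit: π_H = (418 - Q)q_H - (205q_H + 2q_H²). Setting ∂π_H/∂q_H = 0: 213 - 6q_H - (q_U) = 0.
Umbra's first-order condition: 224 - 4q_U - (q_H) = 0.
Best responses: q_H = (213 - q_U)/6, q_U = (224 - q_H)/4.
Solving the pair: q_H = 628/23, q_U = 1131/23.
Total output Q = 1759/23, so price P = 418 - 1759/23 = 341.5217.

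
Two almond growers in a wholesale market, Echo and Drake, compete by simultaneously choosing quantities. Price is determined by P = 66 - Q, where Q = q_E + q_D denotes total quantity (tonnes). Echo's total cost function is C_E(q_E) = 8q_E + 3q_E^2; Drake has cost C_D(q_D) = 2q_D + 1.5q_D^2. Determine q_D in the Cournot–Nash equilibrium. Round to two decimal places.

11.64

Echo's profit: π_E = (66 - Q)q_E - (8q_E + 3q_E²). Setting ∂π_E/∂q_E = 0: 58 - 8q_E - (q_D) = 0.
Drake's first-order condition: 64 - 5q_D - (q_E) = 0.
Rearranging gives the reaction functions q_E = (58 - q_D)/8 and q_D = (64 - q_E)/5.
Substituting one into the other gives q_E = 226/39 and q_D = 454/39.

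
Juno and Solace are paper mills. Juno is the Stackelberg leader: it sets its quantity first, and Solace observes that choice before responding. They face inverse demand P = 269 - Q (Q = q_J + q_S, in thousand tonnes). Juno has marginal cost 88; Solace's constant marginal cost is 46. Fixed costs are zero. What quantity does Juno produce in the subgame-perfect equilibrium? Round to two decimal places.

Solve by backward induction. Given q_J, the follower Solace maximises π_S = (269 - q_J - q_S)q_S - 46q_S.
Follower FOC: 223 - q_J - 2q_S = 0, so q_S(q_J) = (223 - q_J)/2.
Juno substitutes q_S(q_J) into its own profit: π_J = q_J(269 - q_J - (223 - q_J)/2) - 88q_J = (315/2 - (1/2)q_J)q_J - 88q_J.
Maximising: ∂π_J/∂q_J = 139/2 - q_J = 0, giving q_J = 139/2.
Then q_S = (223 - 139/2)/2 = 307/4.

69.50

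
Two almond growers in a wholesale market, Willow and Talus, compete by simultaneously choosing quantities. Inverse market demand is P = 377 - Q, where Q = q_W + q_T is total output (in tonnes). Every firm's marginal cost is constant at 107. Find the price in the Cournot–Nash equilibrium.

197

Each firm earns π_i = (377 - Q)q_i - 107q_i.
Setting ∂π_i/∂q_i = 0 with rivals' quantities fixed: 270 - 2q_i - q_j = 0.
With identical firms every q_j equals q_i, so q_j = q_i and 270 = 3q_i, giving q_i = 90.
Total output Q = 180, so price P = 377 - 180 = 197.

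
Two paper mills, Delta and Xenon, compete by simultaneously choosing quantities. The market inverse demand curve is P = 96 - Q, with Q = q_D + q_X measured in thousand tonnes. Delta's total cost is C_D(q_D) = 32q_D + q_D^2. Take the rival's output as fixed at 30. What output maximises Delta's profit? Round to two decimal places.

8.50

With the rival's output fixed at 30, Delta's profit is π_D = (96 - 30 - q_D)q_D - (32q_D + q_D²) = (66 - q_D)q_D - (32q_D + q_D²).
∂π_D/∂q_D = 34 - 4q_D = 0, so q_D = 17/2.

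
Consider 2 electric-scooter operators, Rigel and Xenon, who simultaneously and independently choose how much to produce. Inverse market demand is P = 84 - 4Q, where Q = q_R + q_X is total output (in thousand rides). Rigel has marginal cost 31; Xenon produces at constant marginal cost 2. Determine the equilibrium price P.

Rigel's profit: π_R = (84 - 4Q)q_R - (31q_R). Setting ∂π_R/∂q_R = 0: 53 - 8q_R - 4(q_X) = 0.
Xenon's first-order condition: 82 - 8q_X - 4(q_R) = 0.
Rearranging gives the reaction functions q_R = (53 - 4q_X)/8 and q_X = (82 - 4q_R)/8.
Substituting one into the other gives q_R = 2 and q_X = 37/4.
Total output Q = 45/4, so price P = 84 - 4·(45/4) = 39.

39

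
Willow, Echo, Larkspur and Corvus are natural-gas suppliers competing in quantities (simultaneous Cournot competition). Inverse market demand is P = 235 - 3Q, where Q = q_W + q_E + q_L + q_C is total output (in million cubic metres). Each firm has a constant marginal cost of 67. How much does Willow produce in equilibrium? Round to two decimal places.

11.20

A representative firm's profit is π_i = q_i(235 - 3Q) - 67q_i.
First-order condition (treating rivals' output as given): 168 - 6q_i - 3·Σ_{j≠i} q_j = 0.
With identical firms every q_j equals q_i, so Σ_{j≠i} q_j = 3q_i and 168 = 15q_i, giving q_i = 56/5.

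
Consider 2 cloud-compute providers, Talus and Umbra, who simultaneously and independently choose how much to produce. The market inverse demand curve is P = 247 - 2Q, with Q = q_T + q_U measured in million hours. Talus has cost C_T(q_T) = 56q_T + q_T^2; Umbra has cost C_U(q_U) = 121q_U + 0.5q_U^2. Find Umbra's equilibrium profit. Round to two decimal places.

Talus's profit: π_T = (247 - 2Q)q_T - (56q_T + q_T²). Setting ∂π_T/∂q_T = 0: 191 - 6q_T - 2(q_U) = 0.
Umbra's profit: π_U = (247 - 2Q)q_U - (121q_U + (1/2)q_U²). Setting ∂π_U/∂q_U = 0: 126 - 5q_U - 2(q_T) = 0.
Rearranging gives the reaction functions q_T = (191 - 2q_U)/6 and q_U = (126 - 2q_T)/5.
Substituting one into the other gives q_T = 703/26 and q_U = 187/13.
Price P = 247 - 2·(1077/26) = 164.1538.
Umbra's profit: 164.1538·(187/13) - 121·(187/13) - (1/2)(187/13)² = 517.2929.

517.29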